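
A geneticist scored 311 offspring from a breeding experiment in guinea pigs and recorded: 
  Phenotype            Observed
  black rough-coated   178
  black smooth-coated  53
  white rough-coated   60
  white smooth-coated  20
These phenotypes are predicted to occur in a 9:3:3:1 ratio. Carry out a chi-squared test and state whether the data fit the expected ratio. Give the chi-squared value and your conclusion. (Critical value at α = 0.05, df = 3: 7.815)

Under the 9:3:3:1 hypothesis (Σ ratio = 16, N = 311):
  black rough-coated: 311 × 9/16 = 174.9375
  black smooth-coated: 311 × 3/16 = 58.3125
  white rough-coated: 311 × 3/16 = 58.3125
  white smooth-coated: 311 × 1/16 = 19.4375
χ² = Σ (O − E)² / E
  black rough-coated: (178 − 174.9375)² / 174.9375 = 0.0536
  black smooth-coated: (53 − 58.3125)² / 58.3125 = 0.4840
  white rough-coated: (60 − 58.3125)² / 58.3125 = 0.0488
  white smooth-coated: (20 − 19.4375)² / 19.4375 = 0.0163
χ² = 0.0536 + 0.4840 + 0.0488 + 0.0163 = 0.6027 ≈ 0.603
Degrees of freedom = 4 − 1 = 3; critical value at α = 0.05 is 7.815.
Since 0.603 < 7.815, we fail to reject the null hypothesis — the data are consistent with the 9:3:3:1 ratio.

0.603; consistent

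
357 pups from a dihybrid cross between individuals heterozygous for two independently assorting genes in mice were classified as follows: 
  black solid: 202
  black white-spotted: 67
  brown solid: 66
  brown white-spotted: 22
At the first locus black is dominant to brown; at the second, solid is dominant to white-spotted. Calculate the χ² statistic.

A dihybrid F₂ with independent assortment and complete dominance at both loci gives a 9:3:3:1 phenotypic ratio.
Expected counts for N = 357 under a 9:3:3:1 ratio (total parts = 16):
  black solid: 357 × 9/16 = 200.8125
  black white-spotted: 357 × 3/16 = 66.9375
  brown solid: 357 × 3/16 = 66.9375
  brown white-spotted: 357 × 1/16 = 22.3125
χ² = Σ (O − E)² / E
  black solid: (202 − 200.8125)² / 200.8125 = 0.0070
  black white-spotted: (67 − 66.9375)² / 66.9375 = 0.0001
  brown solid: (66 − 66.9375)² / 66.9375 = 0.0131
  brown white-spotted: (22 − 22.3125)² / 22.3125 = 0.0044
χ² = 0.0070 + 0.0001 + 0.0131 + 0.0044 = 0.0246 ≈ 0.025

0.025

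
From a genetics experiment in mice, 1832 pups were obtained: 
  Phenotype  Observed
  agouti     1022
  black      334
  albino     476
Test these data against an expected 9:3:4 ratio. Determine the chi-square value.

Under the 9:3:4 hypothesis (Σ ratio = 16, N = 1832):
  agouti: 1832 × 9/16 = 1030.5
  black: 1832 × 3/16 = 343.5
  albino: 1832 × 4/16 = 458
χ² = Σ (O − E)² / E
  agouti: (1022 − 1030.5)² / 1030.5 = 0.0701
  black: (334 − 343.5)² / 343.5 = 0.2627
  albino: (476 − 458)² / 458 = 0.7074
χ² = 0.0701 + 0.2627 + 0.7074 = 1.0402 ≈ 1.040

1.040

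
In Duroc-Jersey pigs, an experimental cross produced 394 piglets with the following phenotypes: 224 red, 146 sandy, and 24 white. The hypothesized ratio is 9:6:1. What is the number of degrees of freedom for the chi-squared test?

A goodness-of-fit test with 3 phenotype classes has df = 3 − 1 = 2.

2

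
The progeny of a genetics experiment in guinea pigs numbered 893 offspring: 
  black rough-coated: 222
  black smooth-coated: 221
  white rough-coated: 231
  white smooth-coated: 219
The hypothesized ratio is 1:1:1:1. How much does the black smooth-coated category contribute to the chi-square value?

0.023

Total ratio parts = 4. Expected numbers out of 893:
  black rough-coated: 893 × 1/4 = 223.25
  black smooth-coated: 893 × 1/4 = 223.25
  white rough-coated: 893 × 1/4 = 223.25
  white smooth-coated: 893 × 1/4 = 223.25
Contribution of black smooth-coated: (221 − 223.25)² / 223.25 = 0.0227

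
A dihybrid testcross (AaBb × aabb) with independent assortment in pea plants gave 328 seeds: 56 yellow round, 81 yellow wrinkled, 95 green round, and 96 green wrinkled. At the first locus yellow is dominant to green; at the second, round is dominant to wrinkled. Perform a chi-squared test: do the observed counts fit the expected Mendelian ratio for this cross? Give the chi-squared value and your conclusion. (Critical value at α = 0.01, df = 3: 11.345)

12.707; not consistent

A dihybrid testcross with independent assortment gives a 1:1:1:1 ratio.
Under the 1:1:1:1 hypothesis (Σ ratio = 4, N = 328):
  yellow round: 328 × 1/4 = 82
  yellow wrinkled: 328 × 1/4 = 82
  green round: 328 × 1/4 = 82
  green wrinkled: 328 × 1/4 = 82
χ² = Σ (O − E)² / E
  yellow round: (56 − 82)² / 82 = 8.2439
  yellow wrinkled: (81 − 82)² / 82 = 0.0122
  green round: (95 − 82)² / 82 = 2.0610
  green wrinkled: (96 − 82)² / 82 = 2.3902
χ² = 8.2439 + 0.0122 + 2.0610 + 2.3902 = 12.7073 ≈ 12.707
Degrees of freedom = 4 − 1 = 3; critical value at α = 0.01 is 11.345.
Since 12.707 > 11.345, we reject the null hypothesis — the data do not fit the 1:1:1:1 ratio.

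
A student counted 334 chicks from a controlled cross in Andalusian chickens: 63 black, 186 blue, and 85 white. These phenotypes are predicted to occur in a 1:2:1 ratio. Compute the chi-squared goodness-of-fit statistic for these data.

Under the 1:2:1 hypothesis (Σ ratio = 4, N = 334):
  black: 334 × 1/4 = 83.5
  blue: 334 × 2/4 = 167
  white: 334 × 1/4 = 83.5
χ² = Σ (O − E)² / E
  black: (63 − 83.5)² / 83.5 = 5.0329
  blue: (186 − 167)² / 167 = 2.1617
  white: (85 − 83.5)² / 83.5 = 0.0269
χ² = 5.0329 + 2.1617 + 0.0269 = 7.2215 ≈ 7.222

7.222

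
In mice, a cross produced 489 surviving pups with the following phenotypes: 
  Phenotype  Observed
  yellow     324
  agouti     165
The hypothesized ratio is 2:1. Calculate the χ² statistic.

The 2:1 ratio has 3 parts, so with N = 489 the expected counts are:
  yellow: 489 × 2/3 = 326
  agouti: 489 × 1/3 = 163
χ² = Σ (O − E)² / E
  yellow: (324 − 326)² / 326 = 0.0123
  agouti: (165 − 163)² / 163 = 0.0245
χ² = 0.0123 + 0.0245 = 0.0368 ≈ 0.037

0.037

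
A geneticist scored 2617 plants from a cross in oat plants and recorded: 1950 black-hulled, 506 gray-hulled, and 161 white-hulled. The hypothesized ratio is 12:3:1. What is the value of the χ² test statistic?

The 12:3:1 ratio has 16 parts, so with N = 2617 the expected counts are:
  black-hulled: 2617 × 12/16 = 1962.75
  gray-hulled: 2617 × 3/16 = 490.6875
  white-hulled: 2617 × 1/16 = 163.5625
χ² = Σ (O − E)² / E
  black-hulled: (1950 − 1962.75)² / 1962.75 = 0.0828
  gray-hulled: (506 − 490.6875)² / 490.6875 = 0.4778
  white-hulled: (161 − 163.5625)² / 163.5625 = 0.0401
χ² = 0.0828 + 0.4778 + 0.0401 = 0.6007 ≈ 0.601

0.601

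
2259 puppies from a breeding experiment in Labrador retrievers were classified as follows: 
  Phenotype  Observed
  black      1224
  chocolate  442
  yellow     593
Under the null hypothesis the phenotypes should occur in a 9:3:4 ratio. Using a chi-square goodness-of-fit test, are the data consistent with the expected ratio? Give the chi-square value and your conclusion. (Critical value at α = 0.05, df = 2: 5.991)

The 9:3:4 ratio has 16 parts, so with N = 2259 the expected counts are:
  black: 2259 × 9/16 = 1270.6875
  chocolate: 2259 × 3/16 = 423.5625
  yellow: 2259 × 4/16 = 564.75
χ² = Σ (O − E)² / E
  black: (1224 − 1270.6875)² / 1270.6875 = 1.7154
  chocolate: (442 − 423.5625)² / 423.5625 = 0.8026
  yellow: (593 − 564.75)² / 564.75 = 1.4131
χ² = 1.7154 + 0.8026 + 1.4131 = 3.9311 ≈ 3.931
Degrees of freedom = 3 − 1 = 2; critical value at α = 0.05 is 5.991.
Since 3.931 < 5.991, we fail to reject the null hypothesis — the data are consistent with the 9:3:4 ratio.

3.931; consistent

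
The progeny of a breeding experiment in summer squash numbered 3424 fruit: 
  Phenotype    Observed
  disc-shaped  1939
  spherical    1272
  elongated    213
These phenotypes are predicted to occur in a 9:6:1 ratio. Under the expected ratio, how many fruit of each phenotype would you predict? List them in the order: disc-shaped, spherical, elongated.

1926, 1284, 214

The 9:6:1 ratio has 16 parts, so with N = 3424 the expected counts are:
  disc-shaped: 3424 × 9/16 = 1926
  spherical: 3424 × 6/16 = 1284
  elongated: 3424 × 1/16 = 214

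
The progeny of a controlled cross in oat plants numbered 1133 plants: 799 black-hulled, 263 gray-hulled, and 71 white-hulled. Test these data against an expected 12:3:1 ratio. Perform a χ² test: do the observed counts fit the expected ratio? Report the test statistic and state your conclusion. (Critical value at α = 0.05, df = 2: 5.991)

15.066; not consistent

Under the 12:3:1 hypothesis (Σ ratio = 16, N = 1133):
  black-hulled: 1133 × 12/16 = 849.75
  gray-hulled: 1133 × 3/16 = 212.4375
  white-hulled: 1133 × 1/16 = 70.8125
χ² = Σ (O − E)² / E
  black-hulled: (799 − 849.75)² / 849.75 = 3.0310
  gray-hulled: (263 − 212.4375)² / 212.4375 = 12.0344
  white-hulled: (71 − 70.8125)² / 70.8125 = 0.0005
χ² = 3.0310 + 12.0344 + 0.0005 = 15.0659 ≈ 15.066
Degrees of freedom = 3 − 1 = 2; critical value at α = 0.05 is 5.991.
Since 15.066 > 5.991, we reject the null hypothesis — the data do not fit the 12:3:1 ratio.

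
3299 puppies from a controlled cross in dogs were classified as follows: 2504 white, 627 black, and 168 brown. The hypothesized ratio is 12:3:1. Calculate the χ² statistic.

Under the 12:3:1 hypothesis (Σ ratio = 16, N = 3299):
  white: 3299 × 12/16 = 2474.25
  black: 3299 × 3/16 = 618.5625
  brown: 3299 × 1/16 = 206.1875
χ² = Σ (O − E)² / E
  white: (2504 − 2474.25)² / 2474.25 = 0.3577
  black: (627 − 618.5625)² / 618.5625 = 0.1151
  brown: (168 − 206.1875)² / 206.1875 = 7.0726
χ² = 0.3577 + 0.1151 + 7.0726 = 7.5454 ≈ 7.545

7.545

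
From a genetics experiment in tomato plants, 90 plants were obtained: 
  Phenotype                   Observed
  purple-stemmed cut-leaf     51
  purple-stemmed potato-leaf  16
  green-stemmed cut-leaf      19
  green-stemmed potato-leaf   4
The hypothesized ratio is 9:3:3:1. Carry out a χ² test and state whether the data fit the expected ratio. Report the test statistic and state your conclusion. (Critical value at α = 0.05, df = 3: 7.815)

0.785; consistent

The 9:3:3:1 ratio has 16 parts, so with N = 90 the expected counts are:
  purple-stemmed cut-leaf: 90 × 9/16 = 50.625
  purple-stemmed potato-leaf: 90 × 3/16 = 16.875
  green-stemmed cut-leaf: 90 × 3/16 = 16.875
  green-stemmed potato-leaf: 90 × 1/16 = 5.625
χ² = Σ (O − E)² / E
  purple-stemmed cut-leaf: (51 − 50.625)² / 50.625 = 0.0028
  purple-stemmed potato-leaf: (16 − 16.875)² / 16.875 = 0.0454
  green-stemmed cut-leaf: (19 − 16.875)² / 16.875 = 0.2676
  green-stemmed potato-leaf: (4 − 5.625)² / 5.625 = 0.4694
χ² = 0.0028 + 0.0454 + 0.2676 + 0.4694 = 0.7852 ≈ 0.785
Degrees of freedom = 4 − 1 = 3; critical value at α = 0.05 is 7.815.
Since 0.785 < 7.815, we fail to reject the null hypothesis — the data are consistent with the 9:3:3:1 ratio.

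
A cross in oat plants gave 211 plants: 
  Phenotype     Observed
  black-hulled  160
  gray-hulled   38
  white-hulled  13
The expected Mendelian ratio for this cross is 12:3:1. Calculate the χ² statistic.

Total ratio parts = 16. Expected numbers out of 211:
  black-hulled: 211 × 12/16 = 158.25
  gray-hulled: 211 × 3/16 = 39.5625
  white-hulled: 211 × 1/16 = 13.1875
χ² = Σ (O − E)² / E
  black-hulled: (160 − 158.25)² / 158.25 = 0.0194
  gray-hulled: (38 − 39.5625)² / 39.5625 = 0.0617
  white-hulled: (13 − 13.1875)² / 13.1875 = 0.0027
χ² = 0.0194 + 0.0617 + 0.0027 = 0.0838 ≈ 0.084

0.084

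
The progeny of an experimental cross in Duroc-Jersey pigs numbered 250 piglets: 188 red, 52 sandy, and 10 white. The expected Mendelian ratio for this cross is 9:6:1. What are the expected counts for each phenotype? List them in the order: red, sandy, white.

140.625, 93.75, 15.625

Total ratio parts = 16. Expected numbers out of 250:
  red: 250 × 9/16 = 140.625
  sandy: 250 × 6/16 = 93.75
  white: 250 × 1/16 = 15.625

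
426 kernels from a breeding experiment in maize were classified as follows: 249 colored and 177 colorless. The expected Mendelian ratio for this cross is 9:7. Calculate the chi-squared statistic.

The 9:7 ratio has 16 parts, so with N = 426 the expected counts are:
  colored: 426 × 9/16 = 239.625
  colorless: 426 × 7/16 = 186.375
χ² = Σ (O − E)² / E
  colored: (249 − 239.625)² / 239.625 = 0.3668
  colorless: (177 − 186.375)² / 186.375 = 0.4716
χ² = 0.3668 + 0.4716 = 0.8384 ≈ 0.838

0.838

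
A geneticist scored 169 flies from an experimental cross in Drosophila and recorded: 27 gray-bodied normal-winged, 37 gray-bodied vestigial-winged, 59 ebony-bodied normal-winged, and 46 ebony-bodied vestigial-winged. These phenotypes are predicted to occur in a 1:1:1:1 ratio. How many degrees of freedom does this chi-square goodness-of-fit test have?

3

A goodness-of-fit test with 4 phenotype classes has df = 4 − 1 = 3.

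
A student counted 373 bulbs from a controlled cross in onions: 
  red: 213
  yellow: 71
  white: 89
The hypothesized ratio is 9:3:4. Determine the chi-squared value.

0.258

Expected counts for N = 373 under a 9:3:4 ratio (total parts = 16):
  red: 373 × 9/16 = 209.8125
  yellow: 373 × 3/16 = 69.9375
  white: 373 × 4/16 = 93.25
χ² = Σ (O − E)² / E
  red: (213 − 209.8125)² / 209.8125 = 0.0484
  yellow: (71 − 69.9375)² / 69.9375 = 0.0161
  white: (89 − 93.25)² / 93.25 = 0.1937
χ² = 0.0484 + 0.0161 + 0.1937 = 0.2582 ≈ 0.258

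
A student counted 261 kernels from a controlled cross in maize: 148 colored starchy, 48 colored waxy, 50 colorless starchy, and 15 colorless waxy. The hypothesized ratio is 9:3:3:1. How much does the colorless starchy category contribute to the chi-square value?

0.023

Expected counts for N = 261 under a 9:3:3:1 ratio (total parts = 16):
  colored starchy: 261 × 9/16 = 146.8125
  colored waxy: 261 × 3/16 = 48.9375
  colorless starchy: 261 × 3/16 = 48.9375
  colorless waxy: 261 × 1/16 = 16.3125
Contribution of colorless starchy: (50 − 48.9375)² / 48.9375 = 0.0231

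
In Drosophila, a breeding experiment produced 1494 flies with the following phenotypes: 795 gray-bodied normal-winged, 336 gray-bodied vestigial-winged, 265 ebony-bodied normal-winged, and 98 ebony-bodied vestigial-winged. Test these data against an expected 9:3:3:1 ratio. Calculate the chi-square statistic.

Total ratio parts = 16. Expected numbers out of 1494:
  gray-bodied normal-winged: 1494 × 9/16 = 840.375
  gray-bodied vestigial-winged: 1494 × 3/16 = 280.125
  ebony-bodied normal-winged: 1494 × 3/16 = 280.125
  ebony-bodied vestigial-winged: 1494 × 1/16 = 93.375
χ² = Σ (O − E)² / E
  gray-bodied normal-winged: (795 − 840.375)² / 840.375 = 2.4500
  gray-bodied vestigial-winged: (336 − 280.125)² / 280.125 = 11.1451
  ebony-bodied normal-winged: (265 − 280.125)² / 280.125 = 0.8167
  ebony-bodied vestigial-winged: (98 − 93.375)² / 93.375 = 0.2291
χ² = 2.4500 + 11.1451 + 0.8167 + 0.2291 = 14.6409 ≈ 14.641

14.641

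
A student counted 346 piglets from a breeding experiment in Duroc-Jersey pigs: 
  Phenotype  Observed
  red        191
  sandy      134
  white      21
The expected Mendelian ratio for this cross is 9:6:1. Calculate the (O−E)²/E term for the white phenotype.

0.018

Expected counts for N = 346 under a 9:6:1 ratio (total parts = 16):
  red: 346 × 9/16 = 194.625
  sandy: 346 × 6/16 = 129.75
  white: 346 × 1/16 = 21.625
Contribution of white: (21 − 21.625)² / 21.625 = 0.0181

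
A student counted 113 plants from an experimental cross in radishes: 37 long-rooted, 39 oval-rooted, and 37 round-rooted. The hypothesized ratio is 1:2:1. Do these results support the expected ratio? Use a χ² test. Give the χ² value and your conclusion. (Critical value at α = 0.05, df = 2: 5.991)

10.841; not consistent

Total ratio parts = 4. Expected numbers out of 113:
  long-rooted: 113 × 1/4 = 28.25
  oval-rooted: 113 × 2/4 = 56.5
  round-rooted: 113 × 1/4 = 28.25
χ² = Σ (O − E)² / E
  long-rooted: (37 − 28.25)² / 28.25 = 2.7102
  oval-rooted: (39 − 56.5)² / 56.5 = 5.4204
  round-rooted: (37 − 28.25)² / 28.25 = 2.7102
χ² = 2.7102 + 5.4204 + 2.7102 = 10.8408 ≈ 10.841
Degrees of freedom = 3 − 1 = 2; critical value at α = 0.05 is 5.991.
Since 10.841 > 5.991, we reject the null hypothesis — the data do not fit the 1:2:1 ratio.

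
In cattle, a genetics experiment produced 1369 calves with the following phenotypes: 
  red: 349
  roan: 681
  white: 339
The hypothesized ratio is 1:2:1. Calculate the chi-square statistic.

The 1:2:1 ratio has 4 parts, so with N = 1369 the expected counts are:
  red: 1369 × 1/4 = 342.25
  roan: 1369 × 2/4 = 684.5
  white: 1369 × 1/4 = 342.25
χ² = Σ (O − E)² / E
  red: (349 − 342.25)² / 342.25 = 0.1331
  roan: (681 − 684.5)² / 684.5 = 0.0179
  white: (339 − 342.25)² / 342.25 = 0.0309
χ² = 0.1331 + 0.0179 + 0.0309 = 0.1819 ≈ 0.182

0.182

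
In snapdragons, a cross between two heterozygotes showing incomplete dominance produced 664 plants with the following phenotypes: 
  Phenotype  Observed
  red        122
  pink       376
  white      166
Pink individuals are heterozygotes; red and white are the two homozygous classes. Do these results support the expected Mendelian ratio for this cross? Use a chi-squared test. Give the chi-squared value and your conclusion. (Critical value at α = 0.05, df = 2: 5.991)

17.494; not consistent

With incomplete dominance, a heterozygote × heterozygote cross gives a 1:2:1 phenotypic ratio.
Under the 1:2:1 hypothesis (Σ ratio = 4, N = 664):
  red: 664 × 1/4 = 166
  pink: 664 × 2/4 = 332
  white: 664 × 1/4 = 166
χ² = Σ (O − E)² / E
  red: (122 − 166)² / 166 = 11.6627
  pink: (376 − 332)² / 332 = 5.8313
  white: (166 − 166)² / 166 = 0.0000
χ² = 11.6627 + 5.8313 + 0.0000 = 17.494
Degrees of freedom = 3 − 1 = 2; critical value at α = 0.05 is 5.991.
Since 17.494 > 5.991, we reject the null hypothesis — the data do not fit the 1:2:1 ratio.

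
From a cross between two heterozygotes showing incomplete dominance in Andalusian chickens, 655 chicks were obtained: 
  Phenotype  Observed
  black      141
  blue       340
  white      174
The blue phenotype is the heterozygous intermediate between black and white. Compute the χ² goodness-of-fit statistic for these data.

4.279

With incomplete dominance, a heterozygote × heterozygote cross gives a 1:2:1 phenotypic ratio.
Expected counts for N = 655 under a 1:2:1 ratio (total parts = 4):
  black: 655 × 1/4 = 163.75
  blue: 655 × 2/4 = 327.5
  white: 655 × 1/4 = 163.75
χ² = Σ (O − E)² / E
  black: (141 − 163.75)² / 163.75 = 3.1607
  blue: (340 − 327.5)² / 327.5 = 0.4771
  white: (174 − 163.75)² / 163.75 = 0.6416
χ² = 3.1607 + 0.4771 + 0.6416 = 4.2794 ≈ 4.279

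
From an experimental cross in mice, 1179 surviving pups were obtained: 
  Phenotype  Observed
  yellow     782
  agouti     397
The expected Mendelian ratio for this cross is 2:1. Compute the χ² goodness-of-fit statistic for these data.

0.061

The 2:1 ratio has 3 parts, so with N = 1179 the expected counts are:
  yellow: 1179 × 2/3 = 786
  agouti: 1179 × 1/3 = 393
χ² = Σ (O − E)² / E
  yellow: (782 − 786)² / 786 = 0.0204
  agouti: (397 − 393)² / 393 = 0.0407
χ² = 0.0204 + 0.0407 = 0.0611 ≈ 0.061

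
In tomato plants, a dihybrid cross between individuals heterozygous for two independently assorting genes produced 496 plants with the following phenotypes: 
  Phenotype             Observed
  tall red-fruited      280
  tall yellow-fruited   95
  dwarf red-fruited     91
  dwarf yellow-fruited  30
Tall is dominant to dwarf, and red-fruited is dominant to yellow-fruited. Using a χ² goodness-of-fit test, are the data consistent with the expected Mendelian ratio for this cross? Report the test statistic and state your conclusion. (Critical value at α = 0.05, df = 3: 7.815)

A dihybrid F₂ with independent assortment and complete dominance at both loci gives a 9:3:3:1 phenotypic ratio.
Total ratio parts = 16. Expected numbers out of 496:
  tall red-fruited: 496 × 9/16 = 279
  tall yellow-fruited: 496 × 3/16 = 93
  dwarf red-fruited: 496 × 3/16 = 93
  dwarf yellow-fruited: 496 × 1/16 = 31
χ² = Σ (O − E)² / E
  tall red-fruited: (280 − 279)² / 279 = 0.0036
  tall yellow-fruited: (95 − 93)² / 93 = 0.0430
  dwarf red-fruited: (91 − 93)² / 93 = 0.0430
  dwarf yellow-fruited: (30 − 31)² / 31 = 0.0323
χ² = 0.0036 + 0.0430 + 0.0430 + 0.0323 = 0.1219 ≈ 0.122
Degrees of freedom = 4 − 1 = 3; critical value at α = 0.05 is 7.815.
Since 0.122 < 7.815, we fail to reject the null hypothesis — the data are consistent with the 9:3:3:1 ratio.

0.122; consistent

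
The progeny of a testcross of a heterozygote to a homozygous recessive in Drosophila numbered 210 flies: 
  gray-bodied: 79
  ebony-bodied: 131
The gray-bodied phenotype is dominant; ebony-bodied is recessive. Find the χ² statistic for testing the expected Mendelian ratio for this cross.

12.876

A testcross of a heterozygote (Aa × aa) gives a 1:1 phenotypic ratio.
Under the 1:1 hypothesis (Σ ratio = 2, N = 210):
  gray-bodied: 210 × 1/2 = 105
  ebony-bodied: 210 × 1/2 = 105
χ² = Σ (O − E)² / E
  gray-bodied: (79 − 105)² / 105 = 6.4381
  ebony-bodied: (131 − 105)² / 105 = 6.4381
χ² = 6.4381 + 6.4381 = 12.8762 ≈ 12.876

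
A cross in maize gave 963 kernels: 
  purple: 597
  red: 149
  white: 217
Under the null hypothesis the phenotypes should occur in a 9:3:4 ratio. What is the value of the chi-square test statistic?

Total ratio parts = 16. Expected numbers out of 963:
  purple: 963 × 9/16 = 541.6875
  red: 963 × 3/16 = 180.5625
  white: 963 × 4/16 = 240.75
χ² = Σ (O − E)² / E
  purple: (597 − 541.6875)² / 541.6875 = 5.6480
  red: (149 − 180.5625)² / 180.5625 = 5.5172
  white: (217 − 240.75)² / 240.75 = 2.3429
χ² = 5.6480 + 5.5172 + 2.3429 = 13.5081 ≈ 13.508

13.508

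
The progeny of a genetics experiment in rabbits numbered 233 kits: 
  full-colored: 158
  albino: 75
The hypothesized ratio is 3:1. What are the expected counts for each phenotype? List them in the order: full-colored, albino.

174.75, 58.25

The 3:1 ratio has 4 parts, so with N = 233 the expected counts are:
  full-colored: 233 × 3/4 = 174.75
  albino: 233 × 1/4 = 58.25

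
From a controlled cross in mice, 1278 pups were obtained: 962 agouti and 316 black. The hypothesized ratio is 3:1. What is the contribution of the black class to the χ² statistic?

Under the 3:1 hypothesis (Σ ratio = 4, N = 1278):
  agouti: 1278 × 3/4 = 958.5
  black: 1278 × 1/4 = 319.5
Contribution of black: (316 − 319.5)² / 319.5 = 0.0383

0.038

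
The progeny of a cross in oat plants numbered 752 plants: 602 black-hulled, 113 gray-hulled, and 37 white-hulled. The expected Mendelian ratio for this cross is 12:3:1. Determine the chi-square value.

Under the 12:3:1 hypothesis (Σ ratio = 16, N = 752):
  black-hulled: 752 × 12/16 = 564
  gray-hulled: 752 × 3/16 = 141
  white-hulled: 752 × 1/16 = 47
χ² = Σ (O − E)² / E
  black-hulled: (602 − 564)² / 564 = 2.5603
  gray-hulled: (113 − 141)² / 141 = 5.5603
  white-hulled: (37 − 47)² / 47 = 2.1277
χ² = 2.5603 + 5.5603 + 2.1277 = 10.2483 ≈ 10.248

10.248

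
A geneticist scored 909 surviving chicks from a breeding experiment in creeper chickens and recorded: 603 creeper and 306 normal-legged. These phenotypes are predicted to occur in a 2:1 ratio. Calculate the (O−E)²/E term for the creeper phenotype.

Under the 2:1 hypothesis (Σ ratio = 3, N = 909):
  creeper: 909 × 2/3 = 606
  normal-legged: 909 × 1/3 = 303
Contribution of creeper: (603 − 606)² / 606 = 0.0149

0.015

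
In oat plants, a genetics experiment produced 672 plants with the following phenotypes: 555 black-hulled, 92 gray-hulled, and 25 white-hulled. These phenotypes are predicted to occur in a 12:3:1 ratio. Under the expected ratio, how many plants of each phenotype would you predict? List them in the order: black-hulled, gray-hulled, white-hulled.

The 12:3:1 ratio has 16 parts, so with N = 672 the expected counts are:
  black-hulled: 672 × 12/16 = 504
  gray-hulled: 672 × 3/16 = 126
  white-hulled: 672 × 1/16 = 42

504, 126, 42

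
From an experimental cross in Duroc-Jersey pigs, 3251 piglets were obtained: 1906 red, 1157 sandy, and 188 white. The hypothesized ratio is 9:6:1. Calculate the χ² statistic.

7.570

Under the 9:6:1 hypothesis (Σ ratio = 16, N = 3251):
  red: 3251 × 9/16 = 1828.6875
  sandy: 3251 × 6/16 = 1219.125
  white: 3251 × 1/16 = 203.1875
χ² = Σ (O − E)² / E
  red: (1906 − 1828.6875)² / 1828.6875 = 3.2686
  sandy: (1157 − 1219.125)² / 1219.125 = 3.1658
  white: (188 − 203.1875)² / 203.1875 = 1.1352
χ² = 3.2686 + 3.1658 + 1.1352 = 7.5696 ≈ 7.570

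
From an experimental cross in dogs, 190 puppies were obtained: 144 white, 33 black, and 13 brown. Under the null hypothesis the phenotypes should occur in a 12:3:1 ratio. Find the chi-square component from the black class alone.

Expected counts for N = 190 under a 12:3:1 ratio (total parts = 16):
  white: 190 × 12/16 = 142.5
  black: 190 × 3/16 = 35.625
  brown: 190 × 1/16 = 11.875
Contribution of black: (33 − 35.625)² / 35.625 = 0.1934

0.193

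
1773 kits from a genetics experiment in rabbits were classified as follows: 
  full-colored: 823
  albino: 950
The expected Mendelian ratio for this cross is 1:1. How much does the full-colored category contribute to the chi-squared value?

4.549

Expected counts for N = 1773 under a 1:1 ratio (total parts = 2):
  full-colored: 1773 × 1/2 = 886.5
  albino: 1773 × 1/2 = 886.5
Contribution of full-colored: (823 − 886.5)² / 886.5 = 4.5485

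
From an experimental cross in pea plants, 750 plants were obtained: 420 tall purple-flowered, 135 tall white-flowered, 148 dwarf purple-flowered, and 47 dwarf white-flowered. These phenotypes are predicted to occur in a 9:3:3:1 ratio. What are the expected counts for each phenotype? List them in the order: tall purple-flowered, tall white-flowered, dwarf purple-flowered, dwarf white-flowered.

421.875, 140.625, 140.625, 46.875

Under the 9:3:3:1 hypothesis (Σ ratio = 16, N = 750):
  tall purple-flowered: 750 × 9/16 = 421.875
  tall white-flowered: 750 × 3/16 = 140.625
  dwarf purple-flowered: 750 × 3/16 = 140.625
  dwarf white-flowered: 750 × 1/16 = 46.875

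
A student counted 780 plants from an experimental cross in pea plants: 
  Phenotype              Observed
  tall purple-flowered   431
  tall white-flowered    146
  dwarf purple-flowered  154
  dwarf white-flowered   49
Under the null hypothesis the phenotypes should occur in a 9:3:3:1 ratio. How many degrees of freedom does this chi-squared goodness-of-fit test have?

A goodness-of-fit test with 4 phenotype classes has df = 4 − 1 = 3.

3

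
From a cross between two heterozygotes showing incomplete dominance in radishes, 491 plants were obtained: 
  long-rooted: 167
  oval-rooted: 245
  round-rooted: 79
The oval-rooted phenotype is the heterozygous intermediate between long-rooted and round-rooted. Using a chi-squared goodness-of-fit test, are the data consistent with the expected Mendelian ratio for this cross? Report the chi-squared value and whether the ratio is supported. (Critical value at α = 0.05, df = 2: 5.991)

31.546; not consistent

With incomplete dominance, a heterozygote × heterozygote cross gives a 1:2:1 phenotypic ratio.
The 1:2:1 ratio has 4 parts, so with N = 491 the expected counts are:
  long-rooted: 491 × 1/4 = 122.75
  oval-rooted: 491 × 2/4 = 245.5
  round-rooted: 491 × 1/4 = 122.75
χ² = Σ (O − E)² / E
  long-rooted: (167 − 122.75)² / 122.75 = 15.9516
  oval-rooted: (245 − 245.5)² / 245.5 = 0.0010
  round-rooted: (79 − 122.75)² / 122.75 = 15.5932
χ² = 15.9516 + 0.0010 + 15.5932 = 31.5458 ≈ 31.546
Degrees of freedom = 3 − 1 = 2; critical value at α = 0.05 is 5.991.
Since 31.546 > 5.991, we reject the null hypothesis — the data do not fit the 1:2:1 ratio.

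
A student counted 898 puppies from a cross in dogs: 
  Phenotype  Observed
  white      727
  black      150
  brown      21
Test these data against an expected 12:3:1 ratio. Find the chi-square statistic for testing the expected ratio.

Under the 12:3:1 hypothesis (Σ ratio = 16, N = 898):
  white: 898 × 12/16 = 673.5
  black: 898 × 3/16 = 168.375
  brown: 898 × 1/16 = 56.125
χ² = Σ (O − E)² / E
  white: (727 − 673.5)² / 673.5 = 4.2498
  black: (150 − 168.375)² / 168.375 = 2.0053
  brown: (21 − 56.125)² / 56.125 = 21.9825
χ² = 4.2498 + 2.0053 + 21.9825 = 28.2376 ≈ 28.238

28.238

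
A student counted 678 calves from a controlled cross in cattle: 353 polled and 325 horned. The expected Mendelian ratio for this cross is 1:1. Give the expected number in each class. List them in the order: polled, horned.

339, 339

The 1:1 ratio has 2 parts, so with N = 678 the expected counts are:
  polled: 678 × 1/2 = 339
  horned: 678 × 1/2 = 339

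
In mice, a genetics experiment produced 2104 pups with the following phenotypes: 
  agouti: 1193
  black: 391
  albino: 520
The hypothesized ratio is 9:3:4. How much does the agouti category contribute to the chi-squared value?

Under the 9:3:4 hypothesis (Σ ratio = 16, N = 2104):
  agouti: 2104 × 9/16 = 1183.5
  black: 2104 × 3/16 = 394.5
  albino: 2104 × 4/16 = 526
Contribution of agouti: (1193 − 1183.5)² / 1183.5 = 0.0763

0.076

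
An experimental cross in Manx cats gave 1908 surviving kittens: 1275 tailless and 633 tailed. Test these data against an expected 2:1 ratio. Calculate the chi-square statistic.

Expected counts for N = 1908 under a 2:1 ratio (total parts = 3):
  tailless: 1908 × 2/3 = 1272
  tailed: 1908 × 1/3 = 636
χ² = Σ (O − E)² / E
  tailless: (1275 − 1272)² / 1272 = 0.0071
  tailed: (633 − 636)² / 636 = 0.0142
χ² = 0.0071 + 0.0142 = 0.0213 ≈ 0.021

0.021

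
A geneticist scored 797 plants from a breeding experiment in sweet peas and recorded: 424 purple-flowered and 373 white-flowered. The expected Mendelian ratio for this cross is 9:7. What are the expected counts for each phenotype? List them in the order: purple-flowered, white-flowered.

448.3125, 348.6875

Total ratio parts = 16. Expected numbers out of 797:
  purple-flowered: 797 × 9/16 = 448.3125
  white-flowered: 797 × 7/16 = 348.6875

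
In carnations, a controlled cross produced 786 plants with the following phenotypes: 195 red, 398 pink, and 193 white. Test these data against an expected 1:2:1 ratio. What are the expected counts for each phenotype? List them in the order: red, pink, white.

The 1:2:1 ratio has 4 parts, so with N = 786 the expected counts are:
  red: 786 × 1/4 = 196.5
  pink: 786 × 2/4 = 393
  white: 786 × 1/4 = 196.5

196.5, 393, 196.5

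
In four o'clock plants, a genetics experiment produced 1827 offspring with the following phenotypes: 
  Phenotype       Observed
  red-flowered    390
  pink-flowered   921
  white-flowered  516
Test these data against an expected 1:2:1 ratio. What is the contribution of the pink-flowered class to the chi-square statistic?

0.062

Under the 1:2:1 hypothesis (Σ ratio = 4, N = 1827):
  red-flowered: 1827 × 1/4 = 456.75
  pink-flowered: 1827 × 2/4 = 913.5
  white-flowered: 1827 × 1/4 = 456.75
Contribution of pink-flowered: (921 − 913.5)² / 913.5 = 0.0616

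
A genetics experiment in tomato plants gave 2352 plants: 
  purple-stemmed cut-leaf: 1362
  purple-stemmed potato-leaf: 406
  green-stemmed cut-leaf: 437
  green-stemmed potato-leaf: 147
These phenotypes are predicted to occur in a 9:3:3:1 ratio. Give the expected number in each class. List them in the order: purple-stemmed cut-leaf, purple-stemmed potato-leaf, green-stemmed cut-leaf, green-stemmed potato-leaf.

Under the 9:3:3:1 hypothesis (Σ ratio = 16, N = 2352):
  purple-stemmed cut-leaf: 2352 × 9/16 = 1323
  purple-stemmed potato-leaf: 2352 × 3/16 = 441
  green-stemmed cut-leaf: 2352 × 3/16 = 441
  green-stemmed potato-leaf: 2352 × 1/16 = 147

1323, 441, 441, 147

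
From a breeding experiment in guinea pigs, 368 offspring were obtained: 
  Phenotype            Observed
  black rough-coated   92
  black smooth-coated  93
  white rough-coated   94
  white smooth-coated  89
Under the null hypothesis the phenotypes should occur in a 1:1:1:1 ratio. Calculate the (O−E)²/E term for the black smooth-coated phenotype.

Total ratio parts = 4. Expected numbers out of 368:
  black rough-coated: 368 × 1/4 = 92
  black smooth-coated: 368 × 1/4 = 92
  white rough-coated: 368 × 1/4 = 92
  white smooth-coated: 368 × 1/4 = 92
Contribution of black smooth-coated: (93 − 92)² / 92 = 0.0109

0.011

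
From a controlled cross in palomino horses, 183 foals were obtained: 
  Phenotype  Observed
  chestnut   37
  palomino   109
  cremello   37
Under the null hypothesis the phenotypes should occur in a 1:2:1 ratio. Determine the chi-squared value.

The 1:2:1 ratio has 4 parts, so with N = 183 the expected counts are:
  chestnut: 183 × 1/4 = 45.75
  palomino: 183 × 2/4 = 91.5
  cremello: 183 × 1/4 = 45.75
χ² = Σ (O − E)² / E
  chestnut: (37 − 45.75)² / 45.75 = 1.6735
  palomino: (109 − 91.5)² / 91.5 = 3.3470
  cremello: (37 − 45.75)² / 45.75 = 1.6735
χ² = 1.6735 + 3.3470 + 1.6735 = 6.694

6.694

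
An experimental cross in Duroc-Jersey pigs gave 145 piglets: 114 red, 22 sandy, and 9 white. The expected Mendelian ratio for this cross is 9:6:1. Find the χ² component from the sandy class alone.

Expected counts for N = 145 under a 9:6:1 ratio (total parts = 16):
  red: 145 × 9/16 = 81.5625
  sandy: 145 × 6/16 = 54.375
  white: 145 × 1/16 = 9.0625
Contribution of sandy: (22 − 54.375)² / 54.375 = 19.2761

19.276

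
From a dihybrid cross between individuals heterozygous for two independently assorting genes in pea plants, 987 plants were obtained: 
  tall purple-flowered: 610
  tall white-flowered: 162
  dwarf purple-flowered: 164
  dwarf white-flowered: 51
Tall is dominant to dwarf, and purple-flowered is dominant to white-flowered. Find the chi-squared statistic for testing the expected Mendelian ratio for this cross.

12.534

A dihybrid F₂ with independent assortment and complete dominance at both loci gives a 9:3:3:1 phenotypic ratio.
Total ratio parts = 16. Expected numbers out of 987:
  tall purple-flowered: 987 × 9/16 = 555.1875
  tall white-flowered: 987 × 3/16 = 185.0625
  dwarf purple-flowered: 987 × 3/16 = 185.0625
  dwarf white-flowered: 987 × 1/16 = 61.6875
χ² = Σ (O − E)² / E
  tall purple-flowered: (610 − 555.1875)² / 555.1875 = 5.4115
  tall white-flowered: (162 − 185.0625)² / 185.0625 = 2.8741
  dwarf purple-flowered: (164 − 185.0625)² / 185.0625 = 2.3972
  dwarf white-flowered: (51 − 61.6875)² / 61.6875 = 1.8516
χ² = 5.4115 + 2.8741 + 2.3972 + 1.8516 = 12.5344 ≈ 12.534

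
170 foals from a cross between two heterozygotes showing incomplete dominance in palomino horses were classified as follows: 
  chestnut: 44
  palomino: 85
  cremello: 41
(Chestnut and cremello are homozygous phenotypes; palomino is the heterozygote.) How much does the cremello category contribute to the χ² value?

0.053

With incomplete dominance, a heterozygote × heterozygote cross gives a 1:2:1 phenotypic ratio.
Expected counts for N = 170 under a 1:2:1 ratio (total parts = 4):
  chestnut: 170 × 1/4 = 42.5
  palomino: 170 × 2/4 = 85
  cremello: 170 × 1/4 = 42.5
Contribution of cremello: (41 − 42.5)² / 42.5 = 0.0529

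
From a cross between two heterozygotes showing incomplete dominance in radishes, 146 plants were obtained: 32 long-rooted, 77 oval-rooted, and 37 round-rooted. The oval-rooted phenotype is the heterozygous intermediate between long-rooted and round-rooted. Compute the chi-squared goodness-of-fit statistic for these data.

0.781

With incomplete dominance, a heterozygote × heterozygote cross gives a 1:2:1 phenotypic ratio.
Expected counts for N = 146 under a 1:2:1 ratio (total parts = 4):
  long-rooted: 146 × 1/4 = 36.5
  oval-rooted: 146 × 2/4 = 73
  round-rooted: 146 × 1/4 = 36.5
χ² = Σ (O − E)² / E
  long-rooted: (32 − 36.5)² / 36.5 = 0.5548
  oval-rooted: (77 − 73)² / 73 = 0.2192
  round-rooted: (37 − 36.5)² / 36.5 = 0.0068
χ² = 0.5548 + 0.2192 + 0.0068 = 0.7808 ≈ 0.781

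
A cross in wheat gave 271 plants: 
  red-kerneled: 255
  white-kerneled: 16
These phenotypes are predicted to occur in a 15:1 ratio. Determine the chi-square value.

Total ratio parts = 16. Expected numbers out of 271:
  red-kerneled: 271 × 15/16 = 254.0625
  white-kerneled: 271 × 1/16 = 16.9375
χ² = Σ (O − E)² / E
  red-kerneled: (255 − 254.0625)² / 254.0625 = 0.0035
  white-kerneled: (16 − 16.9375)² / 16.9375 = 0.0519
χ² = 0.0035 + 0.0519 = 0.0554 ≈ 0.055

0.055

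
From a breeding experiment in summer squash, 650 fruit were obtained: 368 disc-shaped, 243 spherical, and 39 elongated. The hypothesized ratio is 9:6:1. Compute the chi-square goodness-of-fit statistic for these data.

Expected counts for N = 650 under a 9:6:1 ratio (total parts = 16):
  disc-shaped: 650 × 9/16 = 365.625
  spherical: 650 × 6/16 = 243.75
  elongated: 650 × 1/16 = 40.625
χ² = Σ (O − E)² / E
  disc-shaped: (368 − 365.625)² / 365.625 = 0.0154
  spherical: (243 − 243.75)² / 243.75 = 0.0023
  elongated: (39 − 40.625)² / 40.625 = 0.0650
χ² = 0.0154 + 0.0023 + 0.0650 = 0.0827 ≈ 0.083

0.083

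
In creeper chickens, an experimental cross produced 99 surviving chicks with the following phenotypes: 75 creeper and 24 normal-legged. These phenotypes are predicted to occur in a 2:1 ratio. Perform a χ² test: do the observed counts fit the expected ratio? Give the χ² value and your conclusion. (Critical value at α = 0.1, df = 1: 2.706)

Under the 2:1 hypothesis (Σ ratio = 3, N = 99):
  creeper: 99 × 2/3 = 66
  normal-legged: 99 × 1/3 = 33
χ² = Σ (O − E)² / E
  creeper: (75 − 66)² / 66 = 1.2273
  normal-legged: (24 − 33)² / 33 = 2.4545
χ² = 1.2273 + 2.4545 = 3.6818 ≈ 3.682
Degrees of freedom = 2 − 1 = 1; critical value at α = 0.1 is 2.706.
Since 3.682 > 2.706, we reject the null hypothesis — the data do not fit the 2:1 ratio.

3.682; not consistent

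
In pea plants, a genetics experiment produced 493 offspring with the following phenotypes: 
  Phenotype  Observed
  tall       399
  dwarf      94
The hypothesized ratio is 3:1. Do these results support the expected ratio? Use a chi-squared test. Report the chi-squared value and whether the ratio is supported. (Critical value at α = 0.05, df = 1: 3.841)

9.256; not consistent

Under the 3:1 hypothesis (Σ ratio = 4, N = 493):
  tall: 493 × 3/4 = 369.75
  dwarf: 493 × 1/4 = 123.25
χ² = Σ (O − E)² / E
  tall: (399 − 369.75)² / 369.75 = 2.3139
  dwarf: (94 − 123.25)² / 123.25 = 6.9417
χ² = 2.3139 + 6.9417 = 9.2556 ≈ 9.256
Degrees of freedom = 2 − 1 = 1; critical value at α = 0.05 is 3.841.
Since 9.256 > 3.841, we reject the null hypothesis — the data do not fit the 3:1 ratio.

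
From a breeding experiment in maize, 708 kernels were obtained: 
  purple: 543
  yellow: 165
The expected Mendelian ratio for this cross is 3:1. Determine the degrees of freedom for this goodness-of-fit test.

A goodness-of-fit test with 2 phenotype classes has df = 2 − 1 = 1.

1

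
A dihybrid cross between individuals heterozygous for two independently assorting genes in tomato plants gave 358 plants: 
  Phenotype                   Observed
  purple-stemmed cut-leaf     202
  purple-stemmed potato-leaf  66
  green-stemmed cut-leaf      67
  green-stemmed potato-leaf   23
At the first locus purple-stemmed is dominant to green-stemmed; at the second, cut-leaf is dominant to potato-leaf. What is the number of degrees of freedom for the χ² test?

A dihybrid F₂ with independent assortment and complete dominance at both loci gives a 9:3:3:1 phenotypic ratio.
A goodness-of-fit test with 4 phenotype classes has df = 4 − 1 = 3.

3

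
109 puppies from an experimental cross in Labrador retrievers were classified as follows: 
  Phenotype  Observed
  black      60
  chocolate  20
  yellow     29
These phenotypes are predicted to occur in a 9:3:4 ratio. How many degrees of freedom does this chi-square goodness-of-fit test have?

2

A goodness-of-fit test with 3 phenotype classes has df = 3 − 1 = 2.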